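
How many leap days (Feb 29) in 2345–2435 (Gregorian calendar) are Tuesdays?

Leap years in 2345–2435: 22 of them.
Feb 29 weekday advances by 5 (mod 7) from one leap year to the next four years later (or differs when a century non-leap intervenes).
Leap-day weekdays: 2348:Sun 2352:Fri 2356:Wed 2360:Mon 2364:Sat 2368:Thu 2372:Tue✓ 2376:Sun 2380:Fri 2384:Wed 2388:Mon 2392:Sat 2396:Thu 2400:Tue✓ 2404:Sun 2408:Fri 2412:Wed 2416:Mon 2420:Sat 2424:Thu 2428:Tue✓ 2432:Sun
Tuesday: 2372, 2400, 2428 → 3.

3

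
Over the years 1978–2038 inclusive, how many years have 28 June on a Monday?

Track 28 June's weekday year by year (advancing +1, or +2 across a Feb 29):
  1978: Wed  1979: Thu (+1)  1980: Sat (+2)  1981: Sun (+1)  1982: Mon (+1) ✓
  1983: Tue (+1)  1984: Thu (+2)  1985: Fri (+1)  1986: Sat (+1)  1987: Sun (+1)
  1988: Tue (+2)  1989: Wed (+1)  1990: Thu (+1)  1991: Fri (+1)  … (33 more years) …
  2025: Sat (+1)  2026: Sun (+1)  2027: Mon (+1) ✓  2028: Wed (+2)  2029: Thu (+1)
  2030: Fri (+1)  2031: Sat (+1)  2032: Mon (+2) ✓  2033: Tue (+1)  2034: Wed (+1)
  2035: Thu (+1)  2036: Sat (+2)  2037: Sun (+1)  2038: Mon (+1) ✓
Monday years: 1982, 1993, 1999, 2004, 2010, 2021, 2027, 2032, 2038 — 9 in total.

9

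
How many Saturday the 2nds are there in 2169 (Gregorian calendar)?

Check the 2nd of each month of 2169: Jan 2: Mon, Feb 2: Thu, Mar 2: Thu, Apr 2: Sun, May 2: Tue, Jun 2: Fri, Jul 2: Sun, Aug 2: Wed, Sep 2: Sat, Oct 2: Mon, Nov 2: Thu, Dec 2: Sat.
Saturday occurs in September, December — 2 months.

2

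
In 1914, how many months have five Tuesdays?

4

A month of length L has five Tuesdays iff its first Tuesday is on day ≤ L−28 (so day 1–3 in a 31-day month, 1–2 in a 30-day month, day 1 in a leap February).
Checking each month of 1914: Jan starts Thu (31d); Feb starts Sun (28d); Mar starts Sun (31d) ✓; Apr starts Wed (30d); May starts Fri (31d); Jun starts Mon (30d) ✓; Jul starts Wed (31d); Aug starts Sat (31d); Sep starts Tue (30d) ✓; Oct starts Thu (31d); Nov starts Sun (30d); Dec starts Tue (31d) ✓.
Five-Tuesday months: March, June, September, December → 4.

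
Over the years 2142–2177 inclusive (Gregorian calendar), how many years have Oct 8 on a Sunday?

5

Track Oct 8's weekday year by year (advancing +1, or +2 across a Feb 29):
  2142: Mon  2143: Tue (+1)  2144: Thu (+2)  2145: Fri (+1)  2146: Sat (+1)
  2147: Sun (+1) ✓  2148: Tue (+2)  2149: Wed (+1)  2150: Thu (+1)  2151: Fri (+1)
  2152: Sun (+2) ✓  2153: Mon (+1)  2154: Tue (+1)  2155: Wed (+1)  … (8 more years) …
  2164: Mon (+2)  2165: Tue (+1)  2166: Wed (+1)  2167: Thu (+1)  2168: Sat (+2)
  2169: Sun (+1) ✓  2170: Mon (+1)  2171: Tue (+1)  2172: Thu (+2)  2173: Fri (+1)
  2174: Sat (+1)  2175: Sun (+1) ✓  2176: Tue (+2)  2177: Wed (+1)
Sunday years: 2147, 2152, 2158, 2169, 2175 — 5 in total.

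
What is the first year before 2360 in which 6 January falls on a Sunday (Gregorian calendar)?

From one year to the next, a fixed date's weekday advances by 1, or by 2 when a Feb 29 lies between the two dates.
2360: January 6 is Wednesday.
2359: Tuesday (−1)
2358: Monday (−1)
2357: Sunday (−1)
6 January falls on a Sunday in 2357.

2357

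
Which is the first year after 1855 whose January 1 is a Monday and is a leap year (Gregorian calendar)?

Jan 1 advances by 2 weekdays after a leap year and by 1 after a common year.
1855: Jan 1 is Monday.
1856: Tuesday (leap)
1857: Thursday
1858: Friday
1859: Saturday
1860: Sunday (leap)
1861: Tuesday
1862: Wednesday
1863: Thursday
1864: Friday (leap)
1865: Sunday
1866: Monday
1867: Tuesday
1868: Wednesday (leap)
1869: Friday
1870: Saturday
1871: Sunday
1872: Monday (leap)
1872 begins on a Monday and is a leap year.

1872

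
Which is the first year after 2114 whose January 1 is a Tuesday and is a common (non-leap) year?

Jan 1 advances by 2 weekdays after a leap year and by 1 after a common year.
2114: Jan 1 is Monday.
2115: Tuesday
2115 begins on a Tuesday and is a common year.

2115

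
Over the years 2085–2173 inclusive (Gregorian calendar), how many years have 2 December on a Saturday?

Track 2 December's weekday year by year (advancing +1, or +2 across a Feb 29):
  2085: Sun  2086: Mon (+1)  2087: Tue (+1)  2088: Thu (+2)  2089: Fri (+1)
  2090: Sat (+1) ✓  2091: Sun (+1)  2092: Tue (+2)  2093: Wed (+1)  2094: Thu (+1)
  2095: Fri (+1)  2096: Sun (+2)  2097: Mon (+1)  2098: Tue (+1)  … (61 more years) …
  2160: Tue (+2)  2161: Wed (+1)  2162: Thu (+1)  2163: Fri (+1)  2164: Sun (+2)
  2165: Mon (+1)  2166: Tue (+1)  2167: Wed (+1)  2168: Fri (+2)  2169: Sat (+1) ✓
  2170: Sun (+1)  2171: Mon (+1)  2172: Wed (+2)  2173: Thu (+1)
Saturday years: 2090, 2102, 2113, 2119, 2124, 2130, 2141, 2147, 2152, 2158, 2169 — 11 in total.

11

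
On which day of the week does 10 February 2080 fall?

January 1, 2080 is a Monday.
February 10 is day 41 of the year, i.e. 40 days after Jan 1.
40 mod 7 = 5, so advance 5 weekdays from Monday: Saturday.

Saturday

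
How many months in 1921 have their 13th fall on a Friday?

1

Check the 13th of each month of 1921: Jan 13: Thu, Feb 13: Sun, Mar 13: Sun, Apr 13: Wed, May 13: Fri, Jun 13: Mon, Jul 13: Wed, Aug 13: Sat, Sep 13: Tue, Oct 13: Thu, Nov 13: Sun, Dec 13: Tue.
Friday occurs in May — 1 month.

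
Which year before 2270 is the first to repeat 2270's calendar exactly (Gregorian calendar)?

Two years share a calendar iff Jan 1 falls on the same weekday and both are leap or both are common. 2270: Jan 1 is Saturday, common year.
2269: Jan 1 Friday, common
2268: Jan 1 Wednesday, leap
2267: Jan 1 Tuesday, common
2266: Jan 1 Monday, common
2265: Jan 1 Sunday, common
2264: Jan 1 Friday, leap
2263: Jan 1 Thursday, common
2262: Jan 1 Wednesday, common
2261: Jan 1 Tuesday, common
2260: Jan 1 Sunday, leap
2259: Jan 1 Saturday, common
2259 matches on both conditions.

2259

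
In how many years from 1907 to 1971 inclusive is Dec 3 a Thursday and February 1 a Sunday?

7

Check each year's weekday for Dec 3 and February 1:
  1907: Tue/Fri  1908: Thu/Sat  1909: Fri/Mon  1910: Sat/Tue  1911: Sun/Wed  1912: Tue/Thu  1913: Wed/Sat  1914: Thu/Sun ✓  1915: Fri/Mon  1916: Sun/Tue  1917: Mon/Thu  1918: Tue/Fri  1919: Wed/Sat  1920: Fri/Sun  …(37 more)…  1958: Wed/Sat  1959: Thu/Sun ✓  1960: Sat/Mon  1961: Sun/Wed  1962: Mon/Thu  1963: Tue/Fri  1964: Thu/Sat  1965: Fri/Mon  1966: Sat/Tue  1967: Sun/Wed  1968: Tue/Thu  1969: Wed/Sat  1970: Thu/Sun ✓  1971: Fri/Mon
Both conditions hold in: 1914, 1925, 1931, 1942, 1953, 1959, 1970 — 7.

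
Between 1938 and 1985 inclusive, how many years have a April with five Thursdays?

13

April has 30 days; it has five Thursdays when Thursday falls among the first (month-length − 28) days — i.e. when April 1 is one of Thursday/Wednesday.
April 1 by year: 1938:Fri 1939:Sat 1940:Mon 1941:Tue 1942:Wed✓ 1943:Thu✓ 1944:Sat 1945:Sun 1946:Mon 1947:Tue 1948:Thu✓ 1949:Fri 1950:Sat 1951:Sun 1952:Tue …(18 more)… 1971:Thu✓ 1972:Sat 1973:Sun 1974:Mon 1975:Tue 1976:Thu✓ 1977:Fri 1978:Sat 1979:Sun 1980:Tue 1981:Wed✓ 1982:Thu✓ 1983:Fri 1984:Sun 1985:Mon
Years with five Thursdays: 1942, 1943, 1948, 1953, 1954, 1959, 1964, 1965, 1970, 1971, 1976, 1981, 1982 → 13.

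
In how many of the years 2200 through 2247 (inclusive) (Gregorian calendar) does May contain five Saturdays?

22

May has 31 days; it has five Saturdays when Saturday falls among the first (month-length − 28) days — i.e. when May 1 is one of Saturday/Friday/Thursday.
May 1 by year: 2200:Thu✓ 2201:Fri✓ 2202:Sat✓ 2203:Sun 2204:Tue 2205:Wed 2206:Thu✓ 2207:Fri✓ 2208:Sun 2209:Mon 2210:Tue 2211:Wed 2212:Fri✓ 2213:Sat✓ 2214:Sun …(18 more)… 2233:Wed 2234:Thu✓ 2235:Fri✓ 2236:Sun 2237:Mon 2238:Tue 2239:Wed 2240:Fri✓ 2241:Sat✓ 2242:Sun 2243:Mon 2244:Wed 2245:Thu✓ 2246:Fri✓ 2247:Sat✓
Years with five Saturdays: 2200, 2201, 2202, 2206, 2207, 2212, 2213, 2217, 2218, 2219, 2223, 2224, 2228, 2229, 2230, 2234, 2235, 2240, 2241, 2245, 2246, 2247 → 22.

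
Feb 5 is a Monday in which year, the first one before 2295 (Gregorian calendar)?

2294

From one year to the next, a fixed date's weekday advances by 1, or by 2 when a Feb 29 lies between the two dates.
2295: February 5 is Tuesday.
2294: Monday (−1)
Feb 5 falls on a Monday in 2294.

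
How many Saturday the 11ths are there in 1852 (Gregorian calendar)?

Check the 11th of each month of 1852: Jan 11: Sun, Feb 11: Wed, Mar 11: Thu, Apr 11: Sun, May 11: Tue, Jun 11: Fri, Jul 11: Sun, Aug 11: Wed, Sep 11: Sat, Oct 11: Mon, Nov 11: Thu, Dec 11: Sat.
Saturday occurs in September, December — 2 months.

2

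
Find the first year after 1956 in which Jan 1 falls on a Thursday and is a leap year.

1976

Jan 1 advances by 2 weekdays after a leap year and by 1 after a common year.
1956: Jan 1 is Sunday (leap).
1957: Tuesday
1958: Wednesday
1959: Thursday
1960: Friday (leap)
1961: Sunday
1962: Monday
1963: Tuesday
1964: Wednesday (leap)
1965: Friday
1966: Saturday
1967: Sunday
1968: Monday (leap)
1969: Wednesday
1970: Thursday
1971: Friday
1972: Saturday (leap)
1973: Monday
1974: Tuesday
1975: Wednesday
1976: Thursday (leap)
1976 begins on a Thursday and is a leap year.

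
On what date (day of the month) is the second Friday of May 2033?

13

May 1, 2033 is a Sunday, so the first Friday is the 6th.
The second Friday is 6 + 7 = 13.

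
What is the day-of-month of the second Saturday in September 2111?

September 1, 2111 is a Tuesday, so the first Saturday is the 5th.
The second Saturday is 5 + 7 = 12.

12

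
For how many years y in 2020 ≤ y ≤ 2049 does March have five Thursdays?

12

March has 31 days; it has five Thursdays when Thursday falls among the first (month-length − 28) days — i.e. when March 1 is one of Thursday/Wednesday/Tuesday.
March 1 by year: 2020:Sun 2021:Mon 2022:Tue✓ 2023:Wed✓ 2024:Fri 2025:Sat 2026:Sun 2027:Mon 2028:Wed✓ 2029:Thu✓ 2030:Fri 2031:Sat 2032:Mon 2033:Tue✓ 2034:Wed✓ 2035:Thu✓ 2036:Sat 2037:Sun 2038:Mon 2039:Tue✓ 2040:Thu✓ 2041:Fri 2042:Sat 2043:Sun 2044:Tue✓ 2045:Wed✓ 2046:Thu✓ 2047:Fri 2048:Sun 2049:Mon
Years with five Thursdays: 2022, 2023, 2028, 2029, 2033, 2034, 2035, 2039, 2040, 2044, 2045, 2046 → 12.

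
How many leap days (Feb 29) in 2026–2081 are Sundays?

2

Leap years in 2026–2081: 14 of them.
Feb 29 weekday advances by 5 (mod 7) from one leap year to the next four years later (or differs when a century non-leap intervenes).
Leap-day weekdays: 2028:Tue 2032:Sun✓ 2036:Fri 2040:Wed 2044:Mon 2048:Sat 2052:Thu 2056:Tue 2060:Sun✓ 2064:Fri 2068:Wed 2072:Mon 2076:Sat 2080:Thu
Sunday: 2032, 2060 → 2.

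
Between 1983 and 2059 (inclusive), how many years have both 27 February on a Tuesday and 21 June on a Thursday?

Check each year's weekday for 27 February and 21 June:
  1983: Sun/Tue  1984: Mon/Thu  1985: Wed/Fri  1986: Thu/Sat  1987: Fri/Sun  1988: Sat/Tue  1989: Mon/Wed  1990: Tue/Thu ✓  1991: Wed/Fri  1992: Thu/Sun  1993: Sat/Mon  1994: Sun/Tue  1995: Mon/Wed  1996: Tue/Fri  …(49 more)…  2046: Tue/Thu ✓  2047: Wed/Fri  2048: Thu/Sun  2049: Sat/Mon  2050: Sun/Tue  2051: Mon/Wed  2052: Tue/Fri  2053: Thu/Sat  2054: Fri/Sun  2055: Sat/Mon  2056: Sun/Wed  2057: Tue/Thu ✓  2058: Wed/Fri  2059: Thu/Sat
Both conditions hold in: 1990, 2001, 2007, 2018, 2029, 2035, 2046, 2057 — 8.

8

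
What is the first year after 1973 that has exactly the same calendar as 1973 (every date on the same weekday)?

1979

Two years share a calendar iff Jan 1 falls on the same weekday and both are leap or both are common. 1973: Jan 1 is Monday, common year.
1974: Jan 1 Tuesday, common
1975: Jan 1 Wednesday, common
1976: Jan 1 Thursday, leap
1977: Jan 1 Saturday, common
1978: Jan 1 Sunday, common
1979: Jan 1 Monday, common
1979 matches on both conditions.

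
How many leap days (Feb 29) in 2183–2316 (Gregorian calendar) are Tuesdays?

Leap years in 2183–2316: 32 of them.
Feb 29 weekday advances by 5 (mod 7) from one leap year to the next four years later (or differs when a century non-leap intervenes).
Leap-day weekdays: 2184:Sun 2188:Fri 2192:Wed 2196:Mon 2204:Wed 2208:Mon 2212:Sat 2216:Thu 2220:Tue✓ 2224:Sun 2228:Fri 2232:Wed 2236:Mon …(6 more)… 2264:Mon 2268:Sat 2272:Thu 2276:Tue✓ 2280:Sun 2284:Fri 2288:Wed 2292:Mon 2296:Sat 2304:Mon 2308:Sat 2312:Thu 2316:Tue✓
Tuesday: 2220, 2248, 2276, 2316 → 4.

4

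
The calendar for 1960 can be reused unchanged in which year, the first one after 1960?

Two years share a calendar iff Jan 1 falls on the same weekday and both are leap or both are common. 1960: Jan 1 is Friday, leap year.
1961: Jan 1 Sunday, common
1962: Jan 1 Monday, common
1963: Jan 1 Tuesday, common
1964: Jan 1 Wednesday, leap
1965: Jan 1 Friday, common
1966: Jan 1 Saturday, common
1967: Jan 1 Sunday, common
1968: Jan 1 Monday, leap
1969: Jan 1 Wednesday, common
1970: Jan 1 Thursday, common
1971: Jan 1 Friday, common
1972: Jan 1 Saturday, leap
1973: Jan 1 Monday, common
1974: Jan 1 Tuesday, common
1975: Jan 1 Wednesday, common
1976: Jan 1 Thursday, leap
1977: Jan 1 Saturday, common
1978: Jan 1 Sunday, common
1979: Jan 1 Monday, common
1980: Jan 1 Tuesday, leap
1981: Jan 1 Thursday, common
1982: Jan 1 Friday, common
1983: Jan 1 Saturday, common
1984: Jan 1 Sunday, leap
1985: Jan 1 Tuesday, common
1986: Jan 1 Wednesday, common
1987: Jan 1 Thursday, common
1988: Jan 1 Friday, leap
1988 matches on both conditions.

1988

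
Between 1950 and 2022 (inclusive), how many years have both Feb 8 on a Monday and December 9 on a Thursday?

8

Check each year's weekday for Feb 8 and December 9:
  1950: Wed/Sat  1951: Thu/Sun  1952: Fri/Tue  1953: Sun/Wed  1954: Mon/Thu ✓  1955: Tue/Fri  1956: Wed/Sun  1957: Fri/Mon  1958: Sat/Tue  1959: Sun/Wed  1960: Mon/Fri  1961: Wed/Sat  1962: Thu/Sun  1963: Fri/Mon  …(45 more)…  2009: Sun/Wed  2010: Mon/Thu ✓  2011: Tue/Fri  2012: Wed/Sun  2013: Fri/Mon  2014: Sat/Tue  2015: Sun/Wed  2016: Mon/Fri  2017: Wed/Sat  2018: Thu/Sun  2019: Fri/Mon  2020: Sat/Wed  2021: Mon/Thu ✓  2022: Tue/Fri
Both conditions hold in: 1954, 1965, 1971, 1982, 1993, 1999, 2010, 2021 — 8.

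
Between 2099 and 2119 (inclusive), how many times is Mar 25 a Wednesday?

4

Track Mar 25's weekday year by year (advancing +1, or +2 across a Feb 29):
  2099: Wed ✓  2100: Thu (+1)  2101: Fri (+1)  2102: Sat (+1)  2103: Sun (+1)
  2104: Tue (+2)  2105: Wed (+1) ✓  2106: Thu (+1)  2107: Fri (+1)  2108: Sun (+2)
  2109: Mon (+1)  2110: Tue (+1)  2111: Wed (+1) ✓  2112: Fri (+2)  2113: Sat (+1)
  2114: Sun (+1)  2115: Mon (+1)  2116: Wed (+2) ✓  2117: Thu (+1)  2118: Fri (+1)
  2119: Sat (+1)
Wednesday years: 2099, 2105, 2111, 2116 — 4 in total.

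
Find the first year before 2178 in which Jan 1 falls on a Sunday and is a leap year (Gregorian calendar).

Jan 1 advances by 2 weekdays after a leap year and by 1 after a common year.
2178: Jan 1 is Thursday.
2177: Wednesday
2176: Monday (leap)
2175: Sunday
2174: Saturday
2173: Friday
2172: Wednesday (leap)
2171: Tuesday
2170: Monday
2169: Sunday
2168: Friday (leap)
2167: Thursday
2166: Wednesday
2165: Tuesday
2164: Sunday (leap)
2164 begins on a Sunday and is a leap year.

2164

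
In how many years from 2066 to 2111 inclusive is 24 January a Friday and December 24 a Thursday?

1

Check each year's weekday for 24 January and December 24:
  2066: Sun/Fri  2067: Mon/Sat  2068: Tue/Mon  2069: Thu/Tue  2070: Fri/Wed  2071: Sat/Thu  2072: Sun/Sat  2073: Tue/Sun  2074: Wed/Mon  2075: Thu/Tue  2076: Fri/Thu ✓  2077: Sun/Fri  2078: Mon/Sat  2079: Tue/Sun  …(18 more)…  2098: Fri/Wed  2099: Sat/Thu  2100: Sun/Fri  2101: Mon/Sat  2102: Tue/Sun  2103: Wed/Mon  2104: Thu/Wed  2105: Sat/Thu  2106: Sun/Fri  2107: Mon/Sat  2108: Tue/Mon  2109: Thu/Tue  2110: Fri/Wed  2111: Sat/Thu
Both conditions hold in: 2076 — 1.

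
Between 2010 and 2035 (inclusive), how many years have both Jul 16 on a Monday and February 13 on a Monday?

1

Check each year's weekday for Jul 16 and February 13:
  2010: Fri/Sat  2011: Sat/Sun  2012: Mon/Mon ✓  2013: Tue/Wed  2014: Wed/Thu  2015: Thu/Fri  2016: Sat/Sat  2017: Sun/Mon  2018: Mon/Tue  2019: Tue/Wed  2020: Thu/Thu  2021: Fri/Sat  2022: Sat/Sun  2023: Sun/Mon  2024: Tue/Tue  2025: Wed/Thu  2026: Thu/Fri  2027: Fri/Sat  2028: Sun/Sun  2029: Mon/Tue  2030: Tue/Wed  2031: Wed/Thu  2032: Fri/Fri  2033: Sat/Sun  2034: Sun/Mon  2035: Mon/Tue
Both conditions hold in: 2012 — 1.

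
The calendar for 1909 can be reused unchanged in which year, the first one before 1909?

Two years share a calendar iff Jan 1 falls on the same weekday and both are leap or both are common. 1909: Jan 1 is Friday, common year.
1908: Jan 1 Wednesday, leap
1907: Jan 1 Tuesday, common
1906: Jan 1 Monday, common
1905: Jan 1 Sunday, common
1904: Jan 1 Friday, leap
1903: Jan 1 Thursday, common
1902: Jan 1 Wednesday, common
1901: Jan 1 Tuesday, common
1900: Jan 1 Monday, common
1899: Jan 1 Sunday, common
1898: Jan 1 Saturday, common
1897: Jan 1 Friday, common
1897 matches on both conditions.

1897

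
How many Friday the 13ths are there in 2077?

Check the 13th of each month of 2077: Jan 13: Wed, Feb 13: Sat, Mar 13: Sat, Apr 13: Tue, May 13: Thu, Jun 13: Sun, Jul 13: Tue, Aug 13: Fri, Sep 13: Mon, Oct 13: Wed, Nov 13: Sat, Dec 13: Mon.
Friday occurs in August — 1 month.

1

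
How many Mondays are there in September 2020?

4

September 2020 has 30 days and begins on Tuesday.
The first Monday is September 7.
Mondays fall on 7, 14, 21, 28 — that's 4.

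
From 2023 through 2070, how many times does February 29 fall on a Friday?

2

Leap years in 2023–2070: 12 of them.
Feb 29 weekday advances by 5 (mod 7) from one leap year to the next four years later (or differs when a century non-leap intervenes).
Leap-day weekdays: 2024:Thu 2028:Tue 2032:Sun 2036:Fri✓ 2040:Wed 2044:Mon 2048:Sat 2052:Thu 2056:Tue 2060:Sun 2064:Fri✓ 2068:Wed
Friday: 2036, 2064 → 2.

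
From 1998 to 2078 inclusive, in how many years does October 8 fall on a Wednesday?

11

Track October 8's weekday year by year (advancing +1, or +2 across a Feb 29):
  1998: Thu  1999: Fri (+1)  2000: Sun (+2)  2001: Mon (+1)  2002: Tue (+1)
  2003: Wed (+1) ✓  2004: Fri (+2)  2005: Sat (+1)  2006: Sun (+1)  2007: Mon (+1)
  2008: Wed (+2) ✓  2009: Thu (+1)  2010: Fri (+1)  2011: Sat (+1)  … (53 more years) …
  2065: Thu (+1)  2066: Fri (+1)  2067: Sat (+1)  2068: Mon (+2)  2069: Tue (+1)
  2070: Wed (+1) ✓  2071: Thu (+1)  2072: Sat (+2)  2073: Sun (+1)  2074: Mon (+1)
  2075: Tue (+1)  2076: Thu (+2)  2077: Fri (+1)  2078: Sat (+1)
Wednesday years: 2003, 2008, 2014, 2025, 2031, 2036, 2042, 2053, 2059, 2064, 2070 — 11 in total.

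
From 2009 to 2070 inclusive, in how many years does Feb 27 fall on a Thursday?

9

Track Feb 27's weekday year by year (advancing +1, or +2 across a Feb 29):
  2009: Fri  2010: Sat (+1)  2011: Sun (+1)  2012: Mon (+1)  2013: Wed (+2)
  2014: Thu (+1) ✓  2015: Fri (+1)  2016: Sat (+1)  2017: Mon (+2)  2018: Tue (+1)
  2019: Wed (+1)  2020: Thu (+1) ✓  2021: Sat (+2)  2022: Sun (+1)  … (34 more years) …
  2057: Tue (+2)  2058: Wed (+1)  2059: Thu (+1) ✓  2060: Fri (+1)  2061: Sun (+2)
  2062: Mon (+1)  2063: Tue (+1)  2064: Wed (+1)  2065: Fri (+2)  2066: Sat (+1)
  2067: Sun (+1)  2068: Mon (+1)  2069: Wed (+2)  2070: Thu (+1) ✓
Thursday years: 2014, 2020, 2025, 2031, 2042, 2048, 2053, 2059, 2070 — 9 in total.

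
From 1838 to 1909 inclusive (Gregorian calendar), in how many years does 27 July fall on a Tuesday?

Track 27 July's weekday year by year (advancing +1, or +2 across a Feb 29):
  1838: Fri  1839: Sat (+1)  1840: Mon (+2)  1841: Tue (+1) ✓  1842: Wed (+1)
  1843: Thu (+1)  1844: Sat (+2)  1845: Sun (+1)  1846: Mon (+1)  1847: Tue (+1) ✓
  1848: Thu (+2)  1849: Fri (+1)  1850: Sat (+1)  1851: Sun (+1)  … (44 more years) …
  1896: Mon (+2)  1897: Tue (+1) ✓  1898: Wed (+1)  1899: Thu (+1)  1900: Fri (+1)
  1901: Sat (+1)  1902: Sun (+1)  1903: Mon (+1)  1904: Wed (+2)  1905: Thu (+1)
  1906: Fri (+1)  1907: Sat (+1)  1908: Mon (+2)  1909: Tue (+1) ✓
Tuesday years: 1841, 1847, 1852, 1858, 1869, 1875, 1880, 1886, 1897, 1909 — 10 in total.

10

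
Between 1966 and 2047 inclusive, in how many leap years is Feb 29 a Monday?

3

Leap years in 1966–2047: 20 of them.
Feb 29 weekday advances by 5 (mod 7) from one leap year to the next four years later (or differs when a century non-leap intervenes).
Leap-day weekdays: 1968:Thu 1972:Tue 1976:Sun 1980:Fri 1984:Wed 1988:Mon✓ 1992:Sat 1996:Thu 2000:Tue 2004:Sun 2008:Fri 2012:Wed 2016:Mon✓ 2020:Sat 2024:Thu 2028:Tue 2032:Sun 2036:Fri 2040:Wed 2044:Mon✓
Monday: 1988, 2016, 2044 → 3.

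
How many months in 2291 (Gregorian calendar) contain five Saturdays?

4

A month of length L has five Saturdays iff its first Saturday is on day ≤ L−28 (so day 1–3 in a 31-day month, 1–2 in a 30-day month, day 1 in a leap February).
Checking each month of 2291: Jan starts Thu (31d) ✓; Feb starts Sun (28d); Mar starts Sun (31d); Apr starts Wed (30d); May starts Fri (31d) ✓; Jun starts Mon (30d); Jul starts Wed (31d); Aug starts Sat (31d) ✓; Sep starts Tue (30d); Oct starts Thu (31d) ✓; Nov starts Sun (30d); Dec starts Tue (31d).
Five-Saturday months: January, May, August, October → 4.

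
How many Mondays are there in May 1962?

4

May 1962 has 31 days and begins on Tuesday.
The first Monday is May 7.
Mondays fall on 7, 14, 21, 28 — that's 4.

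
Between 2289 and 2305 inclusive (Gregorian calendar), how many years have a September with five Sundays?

5

September has 30 days; it has five Sundays when Sunday falls among the first (month-length − 28) days — i.e. when September 1 is one of Sunday/Saturday.
September 1 by year: 2289:Sun✓ 2290:Mon 2291:Tue 2292:Thu 2293:Fri 2294:Sat✓ 2295:Sun✓ 2296:Tue 2297:Wed 2298:Thu 2299:Fri 2300:Sat✓ 2301:Sun✓ 2302:Mon 2303:Tue 2304:Thu 2305:Fri
Years with five Sundays: 2289, 2294, 2295, 2300, 2301 → 5.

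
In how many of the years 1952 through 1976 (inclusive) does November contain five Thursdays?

November has 30 days; it has five Thursdays when Thursday falls among the first (month-length − 28) days — i.e. when November 1 is one of Thursday/Wednesday.
November 1 by year: 1952:Sat 1953:Sun 1954:Mon 1955:Tue 1956:Thu✓ 1957:Fri 1958:Sat 1959:Sun 1960:Tue 1961:Wed✓ 1962:Thu✓ 1963:Fri 1964:Sun 1965:Mon 1966:Tue 1967:Wed✓ 1968:Fri 1969:Sat 1970:Sun 1971:Mon 1972:Wed✓ 1973:Thu✓ 1974:Fri 1975:Sat 1976:Mon
Years with five Thursdays: 1956, 1961, 1962, 1967, 1972, 1973 → 6.

6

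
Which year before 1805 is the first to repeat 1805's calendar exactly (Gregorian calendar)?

1799

Two years share a calendar iff Jan 1 falls on the same weekday and both are leap or both are common. 1805: Jan 1 is Tuesday, common year.
1804: Jan 1 Sunday, leap
1803: Jan 1 Saturday, common
1802: Jan 1 Friday, common
1801: Jan 1 Thursday, common
1800: Jan 1 Wednesday, common
1799: Jan 1 Tuesday, common
1799 matches on both conditions.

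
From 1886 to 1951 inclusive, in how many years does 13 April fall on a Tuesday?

9

Track 13 April's weekday year by year (advancing +1, or +2 across a Feb 29):
  1886: Tue ✓  1887: Wed (+1)  1888: Fri (+2)  1889: Sat (+1)  1890: Sun (+1)
  1891: Mon (+1)  1892: Wed (+2)  1893: Thu (+1)  1894: Fri (+1)  1895: Sat (+1)
  1896: Mon (+2)  1897: Tue (+1) ✓  1898: Wed (+1)  1899: Thu (+1)  … (38 more years) …
  1938: Wed (+1)  1939: Thu (+1)  1940: Sat (+2)  1941: Sun (+1)  1942: Mon (+1)
  1943: Tue (+1) ✓  1944: Thu (+2)  1945: Fri (+1)  1946: Sat (+1)  1947: Sun (+1)
  1948: Tue (+2) ✓  1949: Wed (+1)  1950: Thu (+1)  1951: Fri (+1)
Tuesday years: 1886, 1897, 1909, 1915, 1920, 1926, 1937, 1943, 1948 — 9 in total.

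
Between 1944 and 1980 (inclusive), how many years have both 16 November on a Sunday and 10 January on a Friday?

4

Check each year's weekday for 16 November and 10 January:
  1944: Thu/Mon  1945: Fri/Wed  1946: Sat/Thu  1947: Sun/Fri ✓  1948: Tue/Sat  1949: Wed/Mon  1950: Thu/Tue  1951: Fri/Wed  1952: Sun/Thu  1953: Mon/Sat  1954: Tue/Sun  1955: Wed/Mon  1956: Fri/Tue  1957: Sat/Thu  …(9 more)…  1967: Thu/Tue  1968: Sat/Wed  1969: Sun/Fri ✓  1970: Mon/Sat  1971: Tue/Sun  1972: Thu/Mon  1973: Fri/Wed  1974: Sat/Thu  1975: Sun/Fri ✓  1976: Tue/Sat  1977: Wed/Mon  1978: Thu/Tue  1979: Fri/Wed  1980: Sun/Thu
Both conditions hold in: 1947, 1958, 1969, 1975 — 4.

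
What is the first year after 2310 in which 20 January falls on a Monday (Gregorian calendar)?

From one year to the next, a fixed date's weekday advances by 1, or by 2 when a Feb 29 lies between the two dates.
2310: January 20 is Thursday.
2311: Friday (+1)
2312: Saturday (+1)
2313: Monday (+2)
20 January falls on a Monday in 2313.

2313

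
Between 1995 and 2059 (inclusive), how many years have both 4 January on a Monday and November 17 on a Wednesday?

Check each year's weekday for 4 January and November 17:
  1995: Wed/Fri  1996: Thu/Sun  1997: Sat/Mon  1998: Sun/Tue  1999: Mon/Wed ✓  2000: Tue/Fri  2001: Thu/Sat  2002: Fri/Sun  2003: Sat/Mon  2004: Sun/Wed  2005: Tue/Thu  2006: Wed/Fri  2007: Thu/Sat  2008: Fri/Mon  …(37 more)…  2046: Thu/Sat  2047: Fri/Sun  2048: Sat/Tue  2049: Mon/Wed ✓  2050: Tue/Thu  2051: Wed/Fri  2052: Thu/Sun  2053: Sat/Mon  2054: Sun/Tue  2055: Mon/Wed ✓  2056: Tue/Fri  2057: Thu/Sat  2058: Fri/Sun  2059: Sat/Mon
Both conditions hold in: 1999, 2010, 2021, 2027, 2038, 2049, 2055 — 7.

7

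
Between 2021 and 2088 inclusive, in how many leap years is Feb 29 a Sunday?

Leap years in 2021–2088: 17 of them.
Feb 29 weekday advances by 5 (mod 7) from one leap year to the next four years later (or differs when a century non-leap intervenes).
Leap-day weekdays: 2024:Thu 2028:Tue 2032:Sun✓ 2036:Fri 2040:Wed 2044:Mon 2048:Sat 2052:Thu 2056:Tue 2060:Sun✓ 2064:Fri 2068:Wed 2072:Mon 2076:Sat 2080:Thu 2084:Tue 2088:Sun✓
Sunday: 2032, 2060, 2088 → 3.

3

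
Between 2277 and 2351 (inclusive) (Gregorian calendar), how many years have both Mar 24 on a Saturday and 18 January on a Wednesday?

2

Check each year's weekday for Mar 24 and 18 January:
  2277: Sat/Thu  2278: Sun/Fri  2279: Mon/Sat  2280: Wed/Sun  2281: Thu/Tue  2282: Fri/Wed  2283: Sat/Thu  2284: Mon/Fri  2285: Tue/Sun  2286: Wed/Mon  2287: Thu/Tue  2288: Sat/Wed ✓  2289: Sun/Fri  2290: Mon/Sat  …(47 more)…  2338: Thu/Tue  2339: Fri/Wed  2340: Sun/Thu  2341: Mon/Sat  2342: Tue/Sun  2343: Wed/Mon  2344: Fri/Tue  2345: Sat/Thu  2346: Sun/Fri  2347: Mon/Sat  2348: Wed/Sun  2349: Thu/Tue  2350: Fri/Wed  2351: Sat/Thu
Both conditions hold in: 2288, 2328 — 2.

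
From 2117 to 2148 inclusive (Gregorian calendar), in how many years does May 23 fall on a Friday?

4

Track May 23's weekday year by year (advancing +1, or +2 across a Feb 29):
  2117: Sun  2118: Mon (+1)  2119: Tue (+1)  2120: Thu (+2)  2121: Fri (+1) ✓
  2122: Sat (+1)  2123: Sun (+1)  2124: Tue (+2)  2125: Wed (+1)  2126: Thu (+1)
  2127: Fri (+1) ✓  2128: Sun (+2)  2129: Mon (+1)  2130: Tue (+1)  … (4 more years) …
  2135: Mon (+1)  2136: Wed (+2)  2137: Thu (+1)  2138: Fri (+1) ✓  2139: Sat (+1)
  2140: Mon (+2)  2141: Tue (+1)  2142: Wed (+1)  2143: Thu (+1)  2144: Sat (+2)
  2145: Sun (+1)  2146: Mon (+1)  2147: Tue (+1)  2148: Thu (+2)
Friday years: 2121, 2127, 2132, 2138 — 4 in total.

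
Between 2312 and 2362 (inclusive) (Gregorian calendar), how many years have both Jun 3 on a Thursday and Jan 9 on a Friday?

Check each year's weekday for Jun 3 and Jan 9:
  2312: Mon/Tue  2313: Tue/Thu  2314: Wed/Fri  2315: Thu/Sat  2316: Sat/Sun  2317: Sun/Tue  2318: Mon/Wed  2319: Tue/Thu  2320: Thu/Fri ✓  2321: Fri/Sun  2322: Sat/Mon  2323: Sun/Tue  2324: Tue/Wed  2325: Wed/Fri  …(23 more)…  2349: Fri/Sun  2350: Sat/Mon  2351: Sun/Tue  2352: Tue/Wed  2353: Wed/Fri  2354: Thu/Sat  2355: Fri/Sun  2356: Sun/Mon  2357: Mon/Wed  2358: Tue/Thu  2359: Wed/Fri  2360: Fri/Sat  2361: Sat/Mon  2362: Sun/Tue
Both conditions hold in: 2320, 2348 — 2.

2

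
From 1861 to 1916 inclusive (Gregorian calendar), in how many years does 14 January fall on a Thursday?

9

Track 14 January's weekday year by year (advancing +1, or +2 across a Feb 29):
  1861: Mon  1862: Tue (+1)  1863: Wed (+1)  1864: Thu (+1) ✓  1865: Sat (+2)
  1866: Sun (+1)  1867: Mon (+1)  1868: Tue (+1)  1869: Thu (+2) ✓  1870: Fri (+1)
  1871: Sat (+1)  1872: Sun (+1)  1873: Tue (+2)  1874: Wed (+1)  … (28 more years) …
  1903: Wed (+1)  1904: Thu (+1) ✓  1905: Sat (+2)  1906: Sun (+1)  1907: Mon (+1)
  1908: Tue (+1)  1909: Thu (+2) ✓  1910: Fri (+1)  1911: Sat (+1)  1912: Sun (+1)
  1913: Tue (+2)  1914: Wed (+1)  1915: Thu (+1) ✓  1916: Fri (+1)
Thursday years: 1864, 1869, 1875, 1886, 1892, 1897, 1904, 1909, 1915 — 9 in total.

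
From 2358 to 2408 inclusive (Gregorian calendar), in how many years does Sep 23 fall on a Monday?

Track Sep 23's weekday year by year (advancing +1, or +2 across a Feb 29):
  2358: Tue  2359: Wed (+1)  2360: Fri (+2)  2361: Sat (+1)  2362: Sun (+1)
  2363: Mon (+1) ✓  2364: Wed (+2)  2365: Thu (+1)  2366: Fri (+1)  2367: Sat (+1)
  2368: Mon (+2) ✓  2369: Tue (+1)  2370: Wed (+1)  2371: Thu (+1)  … (23 more years) …
  2395: Sat (+1)  2396: Mon (+2) ✓  2397: Tue (+1)  2398: Wed (+1)  2399: Thu (+1)
  2400: Sat (+2)  2401: Sun (+1)  2402: Mon (+1) ✓  2403: Tue (+1)  2404: Thu (+2)
  2405: Fri (+1)  2406: Sat (+1)  2407: Sun (+1)  2408: Tue (+2)
Monday years: 2363, 2368, 2374, 2385, 2391, 2396, 2402 — 7 in total.

7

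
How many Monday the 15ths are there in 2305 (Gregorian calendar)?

1

Check the 15th of each month of 2305: Jan 15: Sun, Feb 15: Wed, Mar 15: Wed, Apr 15: Sat, May 15: Mon, Jun 15: Thu, Jul 15: Sat, Aug 15: Tue, Sep 15: Fri, Oct 15: Sun, Nov 15: Wed, Dec 15: Fri.
Monday occurs in May — 1 month.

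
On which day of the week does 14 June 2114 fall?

Thursday

January 1, 2114 is a Monday.
June 14 is day 165 of the year, i.e. 164 days after Jan 1.
164 mod 7 = 3, so advance 3 weekdays from Monday: Thursday.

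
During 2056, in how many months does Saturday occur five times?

A month of length L has five Saturdays iff its first Saturday is on day ≤ L−28 (so day 1–3 in a 31-day month, 1–2 in a 30-day month, day 1 in a leap February).
Checking each month of 2056: Jan starts Sat (31d) ✓; Feb starts Tue (29d); Mar starts Wed (31d); Apr starts Sat (30d) ✓; May starts Mon (31d); Jun starts Thu (30d); Jul starts Sat (31d) ✓; Aug starts Tue (31d); Sep starts Fri (30d) ✓; Oct starts Sun (31d); Nov starts Wed (30d); Dec starts Fri (31d) ✓.
Five-Saturday months: January, April, July, September, December → 5.

5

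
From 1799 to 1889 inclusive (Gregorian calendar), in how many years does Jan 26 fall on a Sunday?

Track Jan 26's weekday year by year (advancing +1, or +2 across a Feb 29):
  1799: Sat  1800: Sun (+1) ✓  1801: Mon (+1)  1802: Tue (+1)  1803: Wed (+1)
  1804: Thu (+1)  1805: Sat (+2)  1806: Sun (+1) ✓  1807: Mon (+1)  1808: Tue (+1)
  1809: Thu (+2)  1810: Fri (+1)  1811: Sat (+1)  1812: Sun (+1) ✓  … (63 more years) …
  1876: Wed (+1)  1877: Fri (+2)  1878: Sat (+1)  1879: Sun (+1) ✓  1880: Mon (+1)
  1881: Wed (+2)  1882: Thu (+1)  1883: Fri (+1)  1884: Sat (+1)  1885: Mon (+2)
  1886: Tue (+1)  1887: Wed (+1)  1888: Thu (+1)  1889: Sat (+2)
Sunday years: 1800, 1806, 1812, 1817, 1823, 1834, 1840, 1845, 1851, 1862, 1868, 1873, 1879 — 13 in total.

13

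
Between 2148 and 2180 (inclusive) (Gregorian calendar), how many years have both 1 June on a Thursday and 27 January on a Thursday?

Check each year's weekday for 1 June and 27 January:
  2148: Sat/Sat  2149: Sun/Mon  2150: Mon/Tue  2151: Tue/Wed  2152: Thu/Thu ✓  2153: Fri/Sat  2154: Sat/Sun  2155: Sun/Mon  2156: Tue/Tue  2157: Wed/Thu  2158: Thu/Fri  2159: Fri/Sat  2160: Sun/Sun  2161: Mon/Tue  …(5 more)…  2167: Mon/Tue  2168: Wed/Wed  2169: Thu/Fri  2170: Fri/Sat  2171: Sat/Sun  2172: Mon/Mon  2173: Tue/Wed  2174: Wed/Thu  2175: Thu/Fri  2176: Sat/Sat  2177: Sun/Mon  2178: Mon/Tue  2179: Tue/Wed  2180: Thu/Thu ✓
Both conditions hold in: 2152, 2180 — 2.

2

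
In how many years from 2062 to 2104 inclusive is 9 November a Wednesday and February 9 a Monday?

Check each year's weekday for 9 November and February 9:
  2062: Thu/Thu  2063: Fri/Fri  2064: Sun/Sat  2065: Mon/Mon  2066: Tue/Tue  2067: Wed/Wed  2068: Fri/Thu  2069: Sat/Sat  2070: Sun/Sun  2071: Mon/Mon  2072: Wed/Tue  2073: Thu/Thu  2074: Fri/Fri  2075: Sat/Sat  …(15 more)…  2091: Fri/Fri  2092: Sun/Sat  2093: Mon/Mon  2094: Tue/Tue  2095: Wed/Wed  2096: Fri/Thu  2097: Sat/Sat  2098: Sun/Sun  2099: Mon/Mon  2100: Tue/Tue  2101: Wed/Wed  2102: Thu/Thu  2103: Fri/Fri  2104: Sun/Sat
Both conditions hold in: no year — 0.

0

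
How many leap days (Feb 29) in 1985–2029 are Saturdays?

2

Leap years in 1985–2029: 11 of them.
Feb 29 weekday advances by 5 (mod 7) from one leap year to the next four years later (or differs when a century non-leap intervenes).
Leap-day weekdays: 1988:Mon 1992:Sat✓ 1996:Thu 2000:Tue 2004:Sun 2008:Fri 2012:Wed 2016:Mon 2020:Sat✓ 2024:Thu 2028:Tue
Saturday: 1992, 2020 → 2.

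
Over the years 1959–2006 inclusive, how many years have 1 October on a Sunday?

Track 1 October's weekday year by year (advancing +1, or +2 across a Feb 29):
  1959: Thu  1960: Sat (+2)  1961: Sun (+1) ✓  1962: Mon (+1)  1963: Tue (+1)
  1964: Thu (+2)  1965: Fri (+1)  1966: Sat (+1)  1967: Sun (+1) ✓  1968: Tue (+2)
  1969: Wed (+1)  1970: Thu (+1)  1971: Fri (+1)  1972: Sun (+2) ✓  … (20 more years) …
  1993: Fri (+1)  1994: Sat (+1)  1995: Sun (+1) ✓  1996: Tue (+2)  1997: Wed (+1)
  1998: Thu (+1)  1999: Fri (+1)  2000: Sun (+2) ✓  2001: Mon (+1)  2002: Tue (+1)
  2003: Wed (+1)  2004: Fri (+2)  2005: Sat (+1)  2006: Sun (+1) ✓
Sunday years: 1961, 1967, 1972, 1978, 1989, 1995, 2000, 2006 — 8 in total.

8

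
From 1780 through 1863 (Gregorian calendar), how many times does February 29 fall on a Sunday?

Leap years in 1780–1863: 20 of them.
Feb 29 weekday advances by 5 (mod 7) from one leap year to the next four years later (or differs when a century non-leap intervenes).
Leap-day weekdays: 1780:Tue 1784:Sun✓ 1788:Fri 1792:Wed 1796:Mon 1804:Wed 1808:Mon 1812:Sat 1816:Thu 1820:Tue 1824:Sun✓ 1828:Fri 1832:Wed 1836:Mon 1840:Sat 1844:Thu 1848:Tue 1852:Sun✓ 1856:Fri 1860:Wed
Sunday: 1784, 1824, 1852 → 3.

3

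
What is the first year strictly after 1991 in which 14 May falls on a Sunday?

1995

From one year to the next, a fixed date's weekday advances by 1, or by 2 when a Feb 29 lies between the two dates.
1991: May 14 is Tuesday.
1992: Thursday (+2)
1993: Friday (+1)
1994: Saturday (+1)
1995: Sunday (+1)
14 May falls on a Sunday in 1995.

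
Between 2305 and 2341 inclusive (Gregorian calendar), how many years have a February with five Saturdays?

February has 28 days (29 in leap years); it has five Saturdays when Saturday falls among the first (month-length − 28) days — i.e. when February 1 is Saturday in a leap year (never in a common year).
February 1 by year: 2305:Wed 2306:Thu 2307:Fri 2308:Sat✓ 2309:Mon 2310:Tue 2311:Wed 2312:Thu 2313:Sat 2314:Sun 2315:Mon 2316:Tue 2317:Thu 2318:Fri 2319:Sat …(7 more)… 2327:Tue 2328:Wed 2329:Fri 2330:Sat 2331:Sun 2332:Mon 2333:Wed 2334:Thu 2335:Fri 2336:Sat✓ 2337:Mon 2338:Tue 2339:Wed 2340:Thu 2341:Sat
Years with five Saturdays: 2308, 2336 → 2.

2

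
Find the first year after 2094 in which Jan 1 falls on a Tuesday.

2097

Jan 1 advances by 2 weekdays after a leap year and by 1 after a common year.
2094: Jan 1 is Friday.
2095: Saturday
2096: Sunday (leap)
2097: Tuesday
2097 begins on a Tuesday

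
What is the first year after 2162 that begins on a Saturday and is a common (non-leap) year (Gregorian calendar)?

Jan 1 advances by 2 weekdays after a leap year and by 1 after a common year.
2162: Jan 1 is Friday.
2163: Saturday
2163 begins on a Saturday and is a common year.

2163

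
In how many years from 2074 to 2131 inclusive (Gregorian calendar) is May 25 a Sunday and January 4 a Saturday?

Check each year's weekday for May 25 and January 4:
  2074: Fri/Thu  2075: Sat/Fri  2076: Mon/Sat  2077: Tue/Mon  2078: Wed/Tue  2079: Thu/Wed  2080: Sat/Thu  2081: Sun/Sat ✓  2082: Mon/Sun  2083: Tue/Mon  2084: Thu/Tue  2085: Fri/Thu  2086: Sat/Fri  2087: Sun/Sat ✓  …(30 more)…  2118: Wed/Tue  2119: Thu/Wed  2120: Sat/Thu  2121: Sun/Sat ✓  2122: Mon/Sun  2123: Tue/Mon  2124: Thu/Tue  2125: Fri/Thu  2126: Sat/Fri  2127: Sun/Sat ✓  2128: Tue/Sun  2129: Wed/Tue  2130: Thu/Wed  2131: Fri/Thu
Both conditions hold in: 2081, 2087, 2098, 2110, 2121, 2127 — 6.

6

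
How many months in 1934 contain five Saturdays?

4

A month of length L has five Saturdays iff its first Saturday is on day ≤ L−28 (so day 1–3 in a 31-day month, 1–2 in a 30-day month, day 1 in a leap February).
Checking each month of 1934: Jan starts Mon (31d); Feb starts Thu (28d); Mar starts Thu (31d) ✓; Apr starts Sun (30d); May starts Tue (31d); Jun starts Fri (30d) ✓; Jul starts Sun (31d); Aug starts Wed (31d); Sep starts Sat (30d) ✓; Oct starts Mon (31d); Nov starts Thu (30d); Dec starts Sat (31d) ✓.
Five-Saturday months: March, June, September, December → 4.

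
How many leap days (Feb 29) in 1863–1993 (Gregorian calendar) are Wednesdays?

4

Leap years in 1863–1993: 32 of them.
Feb 29 weekday advances by 5 (mod 7) from one leap year to the next four years later (or differs when a century non-leap intervenes).
Leap-day weekdays: 1864:Mon 1868:Sat 1872:Thu 1876:Tue 1880:Sun 1884:Fri 1888:Wed✓ 1892:Mon 1896:Sat 1904:Mon 1908:Sat 1912:Thu 1916:Tue …(6 more)… 1944:Tue 1948:Sun 1952:Fri 1956:Wed✓ 1960:Mon 1964:Sat 1968:Thu 1972:Tue 1976:Sun 1980:Fri 1984:Wed✓ 1988:Mon 1992:Sat
Wednesday: 1888, 1928, 1956, 1984 → 4.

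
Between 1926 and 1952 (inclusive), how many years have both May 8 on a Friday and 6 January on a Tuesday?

2

Check each year's weekday for May 8 and 6 January:
  1926: Sat/Wed  1927: Sun/Thu  1928: Tue/Fri  1929: Wed/Sun  1930: Thu/Mon  1931: Fri/Tue ✓  1932: Sun/Wed  1933: Mon/Fri  1934: Tue/Sat  1935: Wed/Sun  1936: Fri/Mon  1937: Sat/Wed  1938: Sun/Thu  1939: Mon/Fri  1940: Wed/Sat  1941: Thu/Mon  1942: Fri/Tue ✓  1943: Sat/Wed  1944: Mon/Thu  1945: Tue/Sat  1946: Wed/Sun  1947: Thu/Mon  1948: Sat/Tue  1949: Sun/Thu  1950: Mon/Fri  1951: Tue/Sat  1952: Thu/Sun
Both conditions hold in: 1931, 1942 — 2.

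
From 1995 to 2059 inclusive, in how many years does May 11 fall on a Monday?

Track May 11's weekday year by year (advancing +1, or +2 across a Feb 29):
  1995: Thu  1996: Sat (+2)  1997: Sun (+1)  1998: Mon (+1) ✓  1999: Tue (+1)
  2000: Thu (+2)  2001: Fri (+1)  2002: Sat (+1)  2003: Sun (+1)  2004: Tue (+2)
  2005: Wed (+1)  2006: Thu (+1)  2007: Fri (+1)  2008: Sun (+2)  … (37 more years) …
  2046: Fri (+1)  2047: Sat (+1)  2048: Mon (+2) ✓  2049: Tue (+1)  2050: Wed (+1)
  2051: Thu (+1)  2052: Sat (+2)  2053: Sun (+1)  2054: Mon (+1) ✓  2055: Tue (+1)
  2056: Thu (+2)  2057: Fri (+1)  2058: Sat (+1)  2059: Sun (+1)
Monday years: 1998, 2009, 2015, 2020, 2026, 2037, 2043, 2048, 2054 — 9 in total.

9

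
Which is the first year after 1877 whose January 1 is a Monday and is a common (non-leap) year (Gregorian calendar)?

Jan 1 advances by 2 weekdays after a leap year and by 1 after a common year.
1877: Jan 1 is Monday.
1878: Tuesday
1879: Wednesday
1880: Thursday (leap)
1881: Saturday
1882: Sunday
1883: Monday
1883 begins on a Monday and is a common year.

1883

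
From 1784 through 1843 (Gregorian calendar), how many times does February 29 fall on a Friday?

Leap years in 1784–1843: 14 of them.
Feb 29 weekday advances by 5 (mod 7) from one leap year to the next four years later (or differs when a century non-leap intervenes).
Leap-day weekdays: 1784:Sun 1788:Fri✓ 1792:Wed 1796:Mon 1804:Wed 1808:Mon 1812:Sat 1816:Thu 1820:Tue 1824:Sun 1828:Fri✓ 1832:Wed 1836:Mon 1840:Sat
Friday: 1788, 1828 → 2.

2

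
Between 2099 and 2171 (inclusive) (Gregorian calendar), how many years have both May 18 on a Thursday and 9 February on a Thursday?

Check each year's weekday for May 18 and 9 February:
  2099: Mon/Mon  2100: Tue/Tue  2101: Wed/Wed  2102: Thu/Thu ✓  2103: Fri/Fri  2104: Sun/Sat  2105: Mon/Mon  2106: Tue/Tue  2107: Wed/Wed  2108: Fri/Thu  2109: Sat/Sat  2110: Sun/Sun  2111: Mon/Mon  2112: Wed/Tue  …(45 more)…  2158: Thu/Thu ✓  2159: Fri/Fri  2160: Sun/Sat  2161: Mon/Mon  2162: Tue/Tue  2163: Wed/Wed  2164: Fri/Thu  2165: Sat/Sat  2166: Sun/Sun  2167: Mon/Mon  2168: Wed/Tue  2169: Thu/Thu ✓  2170: Fri/Fri  2171: Sat/Sat
Both conditions hold in: 2102, 2113, 2119, 2130, 2141, 2147, 2158, 2169 — 8.

8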